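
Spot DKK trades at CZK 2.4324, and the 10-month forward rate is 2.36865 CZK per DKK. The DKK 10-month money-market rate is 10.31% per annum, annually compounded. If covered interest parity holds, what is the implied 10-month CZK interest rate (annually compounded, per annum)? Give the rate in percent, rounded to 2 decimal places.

6.85%

T = 10/12 years.
By CIP, F/S equals the CZK-to-DKK growth ratio: 2.36865/2.4324 = 0.9737913.
DKK growth factor: (1 + 0.1031)^(10/12) = 1.0852065.
That pins the CZK growth at 1.0567646.
r = 1.0567646^(12/10) − 1 = 0.068498 → 6.85%.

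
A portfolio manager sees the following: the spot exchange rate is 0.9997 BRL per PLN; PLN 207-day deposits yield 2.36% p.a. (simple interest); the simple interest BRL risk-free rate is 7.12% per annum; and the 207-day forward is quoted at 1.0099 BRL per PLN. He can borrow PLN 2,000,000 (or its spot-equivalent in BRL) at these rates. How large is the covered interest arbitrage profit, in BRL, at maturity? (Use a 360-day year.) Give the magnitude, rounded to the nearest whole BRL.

T = 207/360 years.
Invest the PLN and cover forward: 2,000,000 × 1.013570 × 1.0099 = BRL 2,047,208.69.
Convert at spot and invest in BRL: 2,000,000 × 0.9997 × 1.040940 = BRL 2,081,255.44.
The quoted forward undervalues PLN, so borrow PLN, convert to BRL at spot, deposit the BRL at 7.12%, and buy PLN forward at 1.0099 to cover the loan.
Arbitrage profit = |2,047,208.69 − 2,081,255.44| = BRL 34,047.

BRL 34,047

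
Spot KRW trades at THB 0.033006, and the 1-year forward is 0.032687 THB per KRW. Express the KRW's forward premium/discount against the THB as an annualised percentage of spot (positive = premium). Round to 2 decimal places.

-0.97%

T = 1 year.
Period premium: (0.032687 − 0.033006)/0.033006 = -0.0096649.
Annualise by dividing by T: -0.0096649 / 1 = -0.009665 → -0.97%.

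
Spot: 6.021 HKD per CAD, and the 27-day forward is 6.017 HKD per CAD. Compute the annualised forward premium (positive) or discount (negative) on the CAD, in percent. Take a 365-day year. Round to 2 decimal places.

T = 27/365 years.
Period premium: (6.017 − 6.021)/6.021 = -0.0006643.
Per annum: -0.0006643 / (27/365) = -0.008980 = -0.90%.

-0.90%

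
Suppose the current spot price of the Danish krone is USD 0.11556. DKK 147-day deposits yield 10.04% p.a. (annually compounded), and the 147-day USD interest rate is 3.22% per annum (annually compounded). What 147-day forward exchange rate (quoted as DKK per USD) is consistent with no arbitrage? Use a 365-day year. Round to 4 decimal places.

8.8794

T = 147/365 years.
USD growth factor: (1 + 0.0322)^(147/365) = 1.0128456.
Growth of 1 DKK over T: (1 + 0.1004)^(147/365) = 1.0392836.
Forward (USD per DKK) = 0.11556 × 1.0128456 / 1.0392836 = 0.1126203.
Invert for DKK per USD: 1 / 0.1126203 = 8.8794.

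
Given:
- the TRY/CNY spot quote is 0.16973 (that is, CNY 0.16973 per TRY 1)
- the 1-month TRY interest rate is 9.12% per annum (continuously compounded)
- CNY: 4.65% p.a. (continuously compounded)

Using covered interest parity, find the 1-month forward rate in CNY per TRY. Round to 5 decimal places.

0.16910

T = 1/12 years.
Growth of 1 CNY over T: e^(0.0465×1/12) = 1.0038825.
TRY growth factor: e^(0.0912×1/12) = 1.007629.
CIP: F = S · (grow CNY)/(grow TRY) = 0.16973 × 1.0038825/1.007629 = 0.1690989 CNY per TRY.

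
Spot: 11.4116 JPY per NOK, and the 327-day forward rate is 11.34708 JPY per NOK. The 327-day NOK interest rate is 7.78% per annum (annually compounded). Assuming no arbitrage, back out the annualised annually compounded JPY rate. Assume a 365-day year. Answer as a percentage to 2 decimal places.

T = 327/365 years.
By CIP, F/S equals the JPY-to-NOK growth ratio: 11.34708/11.4116 = 0.9943461.
The NOK side grows by (1 + 0.0778)^(327/365) = 1.0694258.
Hence g_JPY = 1.0633794.
Annualise: 1.0633794^(365/327) − 1 = 0.071000 = 7.10%.

7.10%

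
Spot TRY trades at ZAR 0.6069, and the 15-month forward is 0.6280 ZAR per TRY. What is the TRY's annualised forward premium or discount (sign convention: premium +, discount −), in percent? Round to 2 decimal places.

T = 15/12 years.
TRY trades forward at +3.47668% vs spot over the period.
Annualise by dividing by T: 0.0347668 / (15/12) = 0.027813 → 2.78%.

+2.78%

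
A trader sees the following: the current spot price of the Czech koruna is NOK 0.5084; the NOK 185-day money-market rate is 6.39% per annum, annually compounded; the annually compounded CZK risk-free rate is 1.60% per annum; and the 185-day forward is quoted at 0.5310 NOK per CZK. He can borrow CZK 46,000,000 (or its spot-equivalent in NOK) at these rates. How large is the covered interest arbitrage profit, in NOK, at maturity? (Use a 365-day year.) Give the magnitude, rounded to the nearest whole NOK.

NOK 491,048

T = 185/365 years.
Route A — deposit CZK, sell forward: 46,000,000 × 1.0080778473 × 0.5310 = NOK 24,623,309.50.
Route B — convert at spot, deposit NOK: 46,000,000 × 0.5084 × 1.0318929767 = NOK 24,132,261.91.
The quoted forward overvalues CZK, so borrow NOK, buy CZK at spot, deposit the CZK at 1.60%, and sell the proceeds forward at 0.5310.
The gap between the two covered legs is NOK 491,048.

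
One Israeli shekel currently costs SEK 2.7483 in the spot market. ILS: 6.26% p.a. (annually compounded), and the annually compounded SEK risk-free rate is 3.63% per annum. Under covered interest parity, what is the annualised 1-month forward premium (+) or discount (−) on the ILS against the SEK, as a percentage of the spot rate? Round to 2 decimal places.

T = 1/12 years.
F = S · g_SEK/g_ILS = 2.7483 × 1.0029758/1.0050727 = 2.7425662.
(F − S)/S ÷ T = (2.7425662 − 2.7483)/2.7483/(1/12) = -0.025036 → -2.50%.

-2.50%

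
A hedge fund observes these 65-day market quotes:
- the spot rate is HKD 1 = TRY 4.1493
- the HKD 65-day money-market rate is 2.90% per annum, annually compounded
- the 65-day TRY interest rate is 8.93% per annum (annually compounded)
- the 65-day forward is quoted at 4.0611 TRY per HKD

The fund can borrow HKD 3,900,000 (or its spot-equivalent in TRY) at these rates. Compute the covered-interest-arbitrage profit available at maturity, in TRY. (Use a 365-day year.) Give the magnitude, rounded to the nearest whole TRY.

TRY 511,523

T = 65/365 years.
Route A — deposit HKD, sell forward: 3,900,000 × 1.0051038977 × 4.0611 = TRY 15,919,127.01.
Route B — convert at spot, deposit TRY: 3,900,000 × 4.1493 × 1.0153489145 = TRY 16,430,650.28.
The quoted forward undervalues HKD, so borrow HKD, convert to TRY at spot, deposit the TRY at 8.93%, and buy HKD forward at 4.0611 to cover the loan.
The gap between the two covered legs is TRY 511,523.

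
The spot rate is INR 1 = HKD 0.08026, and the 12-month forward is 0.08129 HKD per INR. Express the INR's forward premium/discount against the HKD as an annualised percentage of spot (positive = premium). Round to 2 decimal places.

T = 1 year.
(F − S)/S = (0.08129 − 0.08026)/0.08026 = 0.0128333.
Annualise by dividing by T: 0.0128333 / 1 = 0.012833 → 1.28%.

+1.28%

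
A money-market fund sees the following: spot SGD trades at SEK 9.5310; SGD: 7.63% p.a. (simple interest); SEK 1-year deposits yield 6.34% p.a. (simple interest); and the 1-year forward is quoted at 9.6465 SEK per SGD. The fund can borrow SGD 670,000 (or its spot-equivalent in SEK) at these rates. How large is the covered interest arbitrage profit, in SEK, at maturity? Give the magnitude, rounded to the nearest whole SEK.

T = 1 year.
Invest the SGD and cover forward: 670,000 × 1.076300 × 9.6465 = SEK 6,956,293.73.
Convert at spot and invest in SEK: 670,000 × 9.5310 × 1.063400 = SEK 6,790,627.82.
The quoted forward overvalues SGD, so borrow SEK, buy SGD at spot, deposit the SGD at 7.63%, and sell the proceeds forward at 9.6465.
The gap between the two covered legs is SEK 165,666.

SEK 165,666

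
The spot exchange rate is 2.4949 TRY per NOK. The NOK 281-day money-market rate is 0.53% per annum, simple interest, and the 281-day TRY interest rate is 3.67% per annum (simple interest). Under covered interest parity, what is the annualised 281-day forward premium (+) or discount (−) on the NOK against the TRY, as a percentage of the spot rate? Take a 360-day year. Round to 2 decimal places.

T = 281/360 years.
F = S · g_TRY/g_NOK = 2.4949 × 1.0286464/1.0041369 = 2.5557968.
Annualised premium = (F − S)/S × (1/T) = (2.5557968 − 2.4949)/2.4949 ÷ (281/360) = 3.13%.

+3.13%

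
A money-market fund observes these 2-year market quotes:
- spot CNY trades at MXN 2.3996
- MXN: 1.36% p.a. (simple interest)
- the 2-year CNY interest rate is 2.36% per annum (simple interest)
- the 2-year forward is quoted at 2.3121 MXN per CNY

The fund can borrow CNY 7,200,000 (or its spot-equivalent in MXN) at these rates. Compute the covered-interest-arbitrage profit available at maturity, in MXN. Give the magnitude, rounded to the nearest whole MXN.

T = 2 years.
Keep in CNY, deliver into the forward: 7,200,000·1.047200·2.3121 = MXN 17,432,864.06.
Swap to MXN now, deposit: 7,200,000·2.3996·1.027200 = MXN 17,747,057.66.
The quoted forward undervalues CNY, so borrow CNY, convert to MXN at spot, deposit the MXN at 1.36%, and buy CNY forward at 2.3121 to cover the loan.
Arbitrage profit = |17,432,864.06 − 17,747,057.66| = MXN 314,194.

MXN 314,194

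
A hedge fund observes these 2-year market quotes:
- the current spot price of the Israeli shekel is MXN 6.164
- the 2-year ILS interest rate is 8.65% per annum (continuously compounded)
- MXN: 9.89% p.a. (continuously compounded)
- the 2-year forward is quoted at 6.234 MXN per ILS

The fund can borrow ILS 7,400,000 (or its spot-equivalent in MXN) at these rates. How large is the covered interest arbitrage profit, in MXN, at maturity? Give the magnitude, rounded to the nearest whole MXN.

MXN 745,848

T = 2 years.
Keep in ILS, deliver into the forward: 7,400,000·1.1888661051·6.234 = MXN 54,844,295.61.
Swap to MXN now, deposit: 7,400,000·6.164·1.2187186257 = MXN 55,590,143.91.
The quoted forward undervalues ILS, so borrow ILS, convert to MXN at spot, deposit the MXN at 9.89%, and buy ILS forward at 6.234 to cover the loan.
Profit = 55,590,143.91 − 54,844,295.61 = MXN 745,848.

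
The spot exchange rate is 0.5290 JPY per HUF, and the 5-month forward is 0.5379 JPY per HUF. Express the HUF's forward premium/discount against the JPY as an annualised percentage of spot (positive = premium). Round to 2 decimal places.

T = 5/12 years.
HUF trades forward at +1.68242% vs spot over the period.
Annualise by dividing by T: 0.0168242 / (5/12) = 0.040378 → 4.04%.

+4.04%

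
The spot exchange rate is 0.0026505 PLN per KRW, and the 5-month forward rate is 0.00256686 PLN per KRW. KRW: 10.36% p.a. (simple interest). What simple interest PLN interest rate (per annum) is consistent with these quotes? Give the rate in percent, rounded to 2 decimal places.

T = 5/12 years.
CIP gives F = S · g_PLN/g_KRW, so g_PLN/g_KRW = 0.00256686/0.0026505 = 0.9684437.
The KRW side grows by 1 + 0.1036×5/12 = 1.0431667.
Hence g_PLN = 1.0102482.
(1.0102482 − 1)/T = 0.024596, i.e. 2.46%.

2.46%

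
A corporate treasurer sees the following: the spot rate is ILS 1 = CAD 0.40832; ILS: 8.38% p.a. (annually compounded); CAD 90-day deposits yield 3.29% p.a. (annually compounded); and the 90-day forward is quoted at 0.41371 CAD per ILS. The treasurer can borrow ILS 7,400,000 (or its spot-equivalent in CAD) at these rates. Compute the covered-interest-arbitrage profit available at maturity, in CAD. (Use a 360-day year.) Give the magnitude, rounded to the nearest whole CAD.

CAD 77,550

T = 90/360 years.
Invest the ILS and cover forward: 7,400,000 × 1.020322084 × 0.41371 = CAD 3,123,669.13.
Convert at spot and invest in CAD: 7,400,000 × 0.40832 × 1.008125429 = CAD 3,046,119.54.
The quoted forward overvalues ILS, so borrow CAD, buy ILS at spot, deposit the ILS at 8.38%, and sell the proceeds forward at 0.41371.
Arbitrage profit = |3,123,669.13 − 3,046,119.54| = CAD 77,550.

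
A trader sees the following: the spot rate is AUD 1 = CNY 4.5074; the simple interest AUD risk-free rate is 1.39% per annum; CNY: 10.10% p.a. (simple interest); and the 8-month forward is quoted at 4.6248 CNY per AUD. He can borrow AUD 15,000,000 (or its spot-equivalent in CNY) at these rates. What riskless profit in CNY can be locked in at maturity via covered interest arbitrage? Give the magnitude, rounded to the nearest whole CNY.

T = 8/12 years.
Route A — deposit AUD, sell forward: 15,000,000 × 1.0092666667 × 4.6248 = CNY 70,014,847.20.
Route B — convert at spot, deposit CNY: 15,000,000 × 4.5074 × 1.0673333333 = CNY 72,163,474.00.
The quoted forward undervalues AUD, so borrow AUD, convert to CNY at spot, deposit the CNY at 10.10%, and buy AUD forward at 4.6248 to cover the loan.
Arbitrage profit = |70,014,847.20 − 72,163,474.00| = CNY 2,148,627.

CNY 2,148,627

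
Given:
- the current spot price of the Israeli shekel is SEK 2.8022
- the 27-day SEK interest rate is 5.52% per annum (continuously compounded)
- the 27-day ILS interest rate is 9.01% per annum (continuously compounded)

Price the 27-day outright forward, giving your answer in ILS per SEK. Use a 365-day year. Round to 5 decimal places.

T = 27/365 years.
SEK growth factor: e^(0.0552×27/365) = 1.0040916.
ILS growth factor: e^(0.0901×27/365) = 1.0066872.
CIP: F = S · (grow SEK)/(grow ILS) = 2.8022 × 1.0040916/1.0066872 = 2.794975 SEK per ILS.
Quoted the other way: 1/2.794975 = 0.35778 ILS per SEK.

0.35778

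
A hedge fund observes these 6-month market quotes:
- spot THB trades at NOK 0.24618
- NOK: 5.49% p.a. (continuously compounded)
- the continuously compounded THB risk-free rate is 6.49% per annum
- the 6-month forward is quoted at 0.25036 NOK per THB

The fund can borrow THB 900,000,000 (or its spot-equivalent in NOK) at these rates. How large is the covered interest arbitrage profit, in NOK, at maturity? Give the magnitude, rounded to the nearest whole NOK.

NOK 5,027,571

T = 6/12 years.
Route A — deposit THB, sell forward: 900,000,000 × 1.03298224274 × 0.25036 = NOK 232,755,690.86.
Route B — convert at spot, deposit NOK: 900,000,000 × 0.24618 × 1.02783022231 = NOK 227,728,119.72.
The quoted forward overvalues THB, so borrow NOK, buy THB at spot, deposit the THB at 6.49%, and sell the proceeds forward at 0.25036.
The gap between the two covered legs is NOK 5,027,571.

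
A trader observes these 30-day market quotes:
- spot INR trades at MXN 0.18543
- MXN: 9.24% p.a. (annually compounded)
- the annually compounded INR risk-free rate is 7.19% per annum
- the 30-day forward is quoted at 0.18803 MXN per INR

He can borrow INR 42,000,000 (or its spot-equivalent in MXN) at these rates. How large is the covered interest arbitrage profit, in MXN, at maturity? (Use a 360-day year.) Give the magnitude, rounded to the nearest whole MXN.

MXN 97,458

T = 30/360 years.
Invest the INR and cover forward: 42,000,000 × 1.005802836 × 0.18803 = MXN 7,943,086.50.
Convert at spot and invest in MXN: 42,000,000 × 0.18543 × 1.007391946 = MXN 7,845,628.92.
The quoted forward overvalues INR, so borrow MXN, buy INR at spot, deposit the INR at 7.19%, and sell the proceeds forward at 0.18803.
Arbitrage profit = |7,943,086.50 − 7,845,628.92| = MXN 97,458.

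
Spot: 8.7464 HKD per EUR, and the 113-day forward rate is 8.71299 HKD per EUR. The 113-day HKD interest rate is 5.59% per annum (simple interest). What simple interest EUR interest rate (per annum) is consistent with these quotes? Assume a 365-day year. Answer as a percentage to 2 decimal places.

T = 113/365 years.
F/S = 8.71299/8.7464 = 0.9961801 = (growth of HKD) / (growth of EUR).
HKD growth factor: 1 + 0.0559×113/365 = 1.017306.
Hence g_EUR = 1.0212069.
(1.0212069 − 1)/T = 0.068500, i.e. 6.85%.

6.85%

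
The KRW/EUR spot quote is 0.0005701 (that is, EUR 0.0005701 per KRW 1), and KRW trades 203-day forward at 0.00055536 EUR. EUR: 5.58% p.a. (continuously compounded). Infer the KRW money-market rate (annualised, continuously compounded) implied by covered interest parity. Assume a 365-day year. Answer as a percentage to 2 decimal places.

T = 203/365 years.
F/S = 0.00055536/0.0005701 = 0.9741449 = (growth of EUR) / (growth of KRW).
The EUR side grows by e^(0.0558×203/365) = 1.0315205.
That pins the KRW growth at 1.0588984.
r = ln(1.0588984)/(203/365) = 0.102900 → 10.29%.

10.29%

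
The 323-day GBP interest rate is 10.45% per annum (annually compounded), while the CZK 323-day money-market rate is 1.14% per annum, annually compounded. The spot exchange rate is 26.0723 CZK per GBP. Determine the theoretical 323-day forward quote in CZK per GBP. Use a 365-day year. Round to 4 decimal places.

24.1178

T = 323/365 years.
Growth of 1 CZK over T: (1 + 0.0114)^(323/365) = 1.01008163.
GBP accumulates by (1 + 0.1045)^(323/365) = 1.09193983.
CIP: F = S · (grow CZK)/(grow GBP) = 26.0723 × 1.01008163/1.09193983 = 24.117768 CZK per GBP.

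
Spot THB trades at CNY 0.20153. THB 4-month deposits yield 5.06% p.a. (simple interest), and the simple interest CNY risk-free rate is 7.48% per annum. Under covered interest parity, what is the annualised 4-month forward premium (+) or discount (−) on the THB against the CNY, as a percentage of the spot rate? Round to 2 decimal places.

+2.38%

T = 4/12 years.
No-arbitrage forward: 0.20153 × 1.0249333 / 1.0168667 = 0.20312870 CNY/THB.
(F − S)/S ÷ T = (0.20312870 − 0.20153)/0.20153/(4/12) = 0.023798 → 2.38%.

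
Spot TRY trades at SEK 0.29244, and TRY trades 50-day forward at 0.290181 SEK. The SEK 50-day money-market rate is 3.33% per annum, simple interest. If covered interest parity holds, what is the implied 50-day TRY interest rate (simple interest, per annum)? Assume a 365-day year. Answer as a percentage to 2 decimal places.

9.04%

T = 50/365 years.
F/S = 0.290181/0.29244 = 0.9922753 = (growth of SEK) / (growth of TRY).
The SEK side grows by 1 + 0.0333×50/365 = 1.0045616.
That pins the TRY growth at 1.0123819.
r = (1.0123819 − 1)/(50/365) = 0.090388 → 9.04%.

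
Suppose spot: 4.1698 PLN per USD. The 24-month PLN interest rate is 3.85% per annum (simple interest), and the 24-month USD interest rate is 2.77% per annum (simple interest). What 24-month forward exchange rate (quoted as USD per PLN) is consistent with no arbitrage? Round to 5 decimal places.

0.23501

T = 2 years.
PLN growth factor: 1 + 0.0385×2 = 1.077000.
USD growth factor: 1 + 0.0277×2 = 1.055400.
CIP: F = S · (grow PLN)/(grow USD) = 4.1698 × 1.077000/1.055400 = 4.255140 PLN per USD.
Quoted the other way: 1/4.255140 = 0.23501 USD per PLN.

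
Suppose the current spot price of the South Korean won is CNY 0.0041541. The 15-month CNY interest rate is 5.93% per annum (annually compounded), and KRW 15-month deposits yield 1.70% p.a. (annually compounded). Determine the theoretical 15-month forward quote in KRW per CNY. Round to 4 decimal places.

T = 15/12 years.
Growth of 1 CNY over T: (1 + 0.0593)^(15/12) = 1.074666511.
KRW accumulates by (1 + 0.0170)^(15/12) = 1.021294966.
Forward (CNY per KRW) = 0.0041541 × 1.074666511 / 1.021294966 = 0.00437118786.
Invert for KRW per CNY: 1 / 0.00437118786 = 228.7708.

228.7708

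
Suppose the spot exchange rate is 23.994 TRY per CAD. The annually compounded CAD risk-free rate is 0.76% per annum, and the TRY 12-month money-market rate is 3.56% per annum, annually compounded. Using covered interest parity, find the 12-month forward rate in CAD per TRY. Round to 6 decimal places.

0.040550

T = 1 year.
Growth of 1 TRY over T: (1 + 0.0356)^1 = 1.035600.
CAD accumulates by (1 + 0.0076)^1 = 1.007600.
Forward (TRY per CAD) = 23.994 × 1.035600 / 1.007600 = 24.66076.
Invert for CAD per TRY: 1 / 24.66076 = 0.040550.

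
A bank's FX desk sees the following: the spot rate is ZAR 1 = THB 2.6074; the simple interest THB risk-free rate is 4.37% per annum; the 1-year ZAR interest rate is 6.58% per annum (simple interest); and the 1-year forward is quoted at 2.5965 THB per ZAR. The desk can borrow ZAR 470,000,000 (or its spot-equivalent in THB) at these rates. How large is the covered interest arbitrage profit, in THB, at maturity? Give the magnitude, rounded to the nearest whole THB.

T = 1 year.
Invest the ZAR and cover forward: 470,000,000 × 1.065800 × 2.5965 = THB 1,300,654,359.00.
Convert at spot and invest in THB: 470,000,000 × 2.6074 × 1.043700 = THB 1,279,031,388.60.
The quoted forward overvalues ZAR, so borrow THB, buy ZAR at spot, deposit the ZAR at 6.58%, and sell the proceeds forward at 2.5965.
Arbitrage profit = |1,300,654,359.00 − 1,279,031,388.60| = THB 21,622,970.

THB 21,622,970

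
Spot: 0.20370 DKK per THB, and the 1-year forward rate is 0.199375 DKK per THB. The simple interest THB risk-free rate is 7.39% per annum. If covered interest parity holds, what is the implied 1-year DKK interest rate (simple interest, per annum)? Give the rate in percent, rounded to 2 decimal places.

5.11%

T = 1 year.
F/S = 0.199375/0.2037 = 0.9787678 = (growth of DKK) / (growth of THB).
THB growth factor: 1 + 0.0739×1 = 1.073900.
Hence g_DKK = 1.0510987.
r = (1.0510987 − 1)/1 = 0.051099 → 5.11%.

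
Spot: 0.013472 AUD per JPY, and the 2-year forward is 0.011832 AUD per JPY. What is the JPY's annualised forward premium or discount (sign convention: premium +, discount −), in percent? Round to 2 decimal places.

T = 2 years.
JPY trades forward at -12.17340% vs spot over the period.
Per annum: -0.1217340 / 2 = -0.060867 = -6.09%.

-6.09%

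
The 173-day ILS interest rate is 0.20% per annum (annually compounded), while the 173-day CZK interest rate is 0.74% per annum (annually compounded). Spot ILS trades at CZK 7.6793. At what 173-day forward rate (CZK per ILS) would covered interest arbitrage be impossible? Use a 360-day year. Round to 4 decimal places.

T = 173/360 years.
CZK accumulates by (1 + 0.0074)^(173/360) = 1.0035493.
Growth of 1 ILS over T: (1 + 0.0020)^(173/360) = 1.0009606.
CIP: F = S · (grow CZK)/(grow ILS) = 7.6793 × 1.0035493/1.0009606 = 7.699160 CZK per ILS.

7.6992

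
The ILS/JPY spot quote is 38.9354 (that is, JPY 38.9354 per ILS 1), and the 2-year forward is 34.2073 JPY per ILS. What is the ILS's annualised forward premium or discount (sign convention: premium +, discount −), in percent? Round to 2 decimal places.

-6.07%

T = 2 years.
ILS trades forward at -12.14345% vs spot over the period.
Annualise by dividing by T: -0.1214345 / 2 = -0.060717 → -6.07%.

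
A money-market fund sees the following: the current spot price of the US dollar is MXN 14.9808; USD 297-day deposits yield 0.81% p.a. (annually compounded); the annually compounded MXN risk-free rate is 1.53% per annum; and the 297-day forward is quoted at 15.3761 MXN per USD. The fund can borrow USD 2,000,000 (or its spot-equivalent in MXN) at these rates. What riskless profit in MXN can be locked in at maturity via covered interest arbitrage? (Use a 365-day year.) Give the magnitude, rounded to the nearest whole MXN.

T = 297/365 years.
Route A — deposit USD, sell forward: 2,000,000 × 1.0065860017 × 15.3761 = MXN 30,954,734.04.
Route B — convert at spot, deposit MXN: 2,000,000 × 14.9808 × 1.0124319523 = MXN 30,334,081.18.
The quoted forward overvalues USD, so borrow MXN, buy USD at spot, deposit the USD at 0.81%, and sell the proceeds forward at 15.3761.
The gap between the two covered legs is MXN 620,653.

MXN 620,653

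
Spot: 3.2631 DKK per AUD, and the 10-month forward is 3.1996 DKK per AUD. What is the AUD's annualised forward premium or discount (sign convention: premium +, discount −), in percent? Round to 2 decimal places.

-2.34%

T = 10/12 years.
(F − S)/S = (3.1996 − 3.2631)/3.2631 = -0.0194600.
×(1/T) gives -2.34% p.a.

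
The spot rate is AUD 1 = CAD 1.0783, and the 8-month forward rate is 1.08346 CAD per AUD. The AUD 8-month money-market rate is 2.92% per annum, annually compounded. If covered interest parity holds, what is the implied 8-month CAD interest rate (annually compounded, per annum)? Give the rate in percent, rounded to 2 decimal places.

T = 8/12 years.
F/S = 1.08346/1.0783 = 1.0047853 = (growth of CAD) / (growth of AUD).
AUD growth factor: (1 + 0.0292)^(8/12) = 1.0193731.
Hence g_CAD = 1.0242511.
Annualise: 1.0242511^(12/8) − 1 = 0.036596 = 3.66%.

3.66%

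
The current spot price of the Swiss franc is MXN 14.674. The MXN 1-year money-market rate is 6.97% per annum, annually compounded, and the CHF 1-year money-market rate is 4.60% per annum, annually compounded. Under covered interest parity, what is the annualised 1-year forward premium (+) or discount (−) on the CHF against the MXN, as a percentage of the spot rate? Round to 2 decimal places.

+2.27%

T = 1 year.
CIP forward (MXN per CHF) = 14.674 × 1.069700/1.046000 = 15.006480.
Annualised premium = (F − S)/S × (1/T) = (15.006480 − 14.674)/14.674 ÷ 1 = 2.27%.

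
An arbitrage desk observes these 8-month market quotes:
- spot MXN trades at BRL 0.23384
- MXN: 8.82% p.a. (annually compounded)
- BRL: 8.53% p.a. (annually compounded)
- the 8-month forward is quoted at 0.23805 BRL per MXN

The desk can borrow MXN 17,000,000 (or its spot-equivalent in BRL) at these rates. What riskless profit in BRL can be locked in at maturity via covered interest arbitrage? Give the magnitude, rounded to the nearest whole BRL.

T = 8/12 years.
Invest the MXN and cover forward: 17,000,000 × 1.057967876 × 0.23805 = BRL 4,281,437.30.
Convert at spot and invest in BRL: 17,000,000 × 0.23384 × 1.056087418 = BRL 4,198,243.19.
The quoted forward overvalues MXN, so borrow BRL, buy MXN at spot, deposit the MXN at 8.82%, and sell the proceeds forward at 0.23805.
Arbitrage profit = |4,281,437.30 − 4,198,243.19| = BRL 83,194.

BRL 83,194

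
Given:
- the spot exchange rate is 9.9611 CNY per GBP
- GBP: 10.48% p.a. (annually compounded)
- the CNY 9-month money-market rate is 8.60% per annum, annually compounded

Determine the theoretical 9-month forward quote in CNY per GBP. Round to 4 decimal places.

9.8337

T = 9/12 years.
Growth of 1 CNY over T: (1 + 0.0860)^(9/12) = 1.0638303.
Growth of 1 GBP over T: (1 + 0.1048)^(9/12) = 1.0776128.
CIP: F = S · (grow CNY)/(grow GBP) = 9.9611 × 1.0638303/1.0776128 = 9.833699 CNY per GBP.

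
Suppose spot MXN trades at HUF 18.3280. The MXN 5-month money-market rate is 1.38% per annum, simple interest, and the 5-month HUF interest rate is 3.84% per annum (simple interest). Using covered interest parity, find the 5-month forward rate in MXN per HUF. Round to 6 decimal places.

0.054011

T = 5/12 years.
Growth of 1 HUF over T: 1 + 0.0384×5/12 = 1.016000.
Growth of 1 MXN over T: 1 + 0.0138×5/12 = 1.005750.
Forward (HUF per MXN) = 18.328 × 1.016000 / 1.005750 = 18.51479.
Quoted the other way: 1/18.51479 = 0.054011 MXN per HUF.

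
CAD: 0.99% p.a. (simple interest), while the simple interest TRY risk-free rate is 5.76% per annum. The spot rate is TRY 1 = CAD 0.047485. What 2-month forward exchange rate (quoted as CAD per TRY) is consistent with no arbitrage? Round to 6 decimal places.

0.047111

T = 2/12 years.
Growth of 1 CAD over T: 1 + 0.0099×2/12 = 1.001650.
TRY growth factor: 1 + 0.0576×2/12 = 1.009600.
So F = 0.047485 × 1.001650 / 1.009600 = 0.04711108 (CAD/TRY).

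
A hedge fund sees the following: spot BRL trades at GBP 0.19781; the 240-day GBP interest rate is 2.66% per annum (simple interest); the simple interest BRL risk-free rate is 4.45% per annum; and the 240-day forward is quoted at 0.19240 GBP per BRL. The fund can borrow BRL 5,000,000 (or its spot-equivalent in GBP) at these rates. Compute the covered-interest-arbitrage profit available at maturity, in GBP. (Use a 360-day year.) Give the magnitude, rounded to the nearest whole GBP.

T = 240/360 years.
Keep in BRL, deliver into the forward: 5,000,000·1.02966667·0.19240 = GBP 990,539.34.
Swap to GBP now, deposit: 5,000,000·0.19781·1.01773333 = GBP 1,006,589.15.
The quoted forward undervalues BRL, so borrow BRL, convert to GBP at spot, deposit the GBP at 2.66%, and buy BRL forward at 0.19240 to cover the loan.
The gap between the two covered legs is GBP 16,050.

GBP 16,050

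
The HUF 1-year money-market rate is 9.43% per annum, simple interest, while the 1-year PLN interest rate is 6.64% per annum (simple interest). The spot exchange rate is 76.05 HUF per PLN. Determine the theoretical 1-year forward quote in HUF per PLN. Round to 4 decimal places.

T = 1 year.
HUF accumulates by 1 + 0.0943×1 = 1.094300.
PLN accumulates by 1 + 0.0664×1 = 1.066400.
CIP: F = S · (grow HUF)/(grow PLN) = 76.05 × 1.094300/1.066400 = 78.039680 HUF per PLN.

78.0397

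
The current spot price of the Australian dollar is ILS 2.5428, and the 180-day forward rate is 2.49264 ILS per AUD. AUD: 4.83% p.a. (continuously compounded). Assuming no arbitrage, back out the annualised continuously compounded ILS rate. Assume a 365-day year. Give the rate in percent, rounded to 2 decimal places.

T = 180/365 years.
CIP gives F = S · g_ILS/g_AUD, so g_ILS/g_AUD = 2.49264/2.5428 = 0.9802737.
The AUD side grows by e^(0.0483×180/365) = 1.0241051.
That pins the ILS growth at 1.0039033.
Take logs: ln 1.0039033 / (180/365) = 0.007900, so 0.79%.

0.79%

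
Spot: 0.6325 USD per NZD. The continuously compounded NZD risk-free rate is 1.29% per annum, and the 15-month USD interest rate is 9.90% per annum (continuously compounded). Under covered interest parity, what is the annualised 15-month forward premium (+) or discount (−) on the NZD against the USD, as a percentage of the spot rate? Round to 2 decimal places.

+9.09%

T = 15/12 years.
No-arbitrage forward: 0.6325 × 1.1317329 / 1.0162557 = 0.7043710 USD/NZD.
(F − S)/S ÷ T = (0.7043710 − 0.6325)/0.6325/(15/12) = 0.090904 → 9.09%.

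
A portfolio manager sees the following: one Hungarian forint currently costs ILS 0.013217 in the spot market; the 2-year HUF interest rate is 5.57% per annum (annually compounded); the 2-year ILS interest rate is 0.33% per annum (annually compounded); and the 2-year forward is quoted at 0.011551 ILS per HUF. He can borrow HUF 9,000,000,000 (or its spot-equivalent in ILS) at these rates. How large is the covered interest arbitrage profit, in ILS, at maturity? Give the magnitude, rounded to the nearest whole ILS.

T = 2 years.
Keep in HUF, deliver into the forward: 9,000,000,000·1.11450249·0.011551 = ILS 115,862,564.36.
Swap to ILS now, deposit: 9,000,000,000·0.013217·1.00661089 = ILS 119,739,385.20.
The quoted forward undervalues HUF, so borrow HUF, convert to ILS at spot, deposit the ILS at 0.33%, and buy HUF forward at 0.011551 to cover the loan.
Arbitrage profit = |115,862,564.36 − 119,739,385.20| = ILS 3,876,821.

ILS 3,876,821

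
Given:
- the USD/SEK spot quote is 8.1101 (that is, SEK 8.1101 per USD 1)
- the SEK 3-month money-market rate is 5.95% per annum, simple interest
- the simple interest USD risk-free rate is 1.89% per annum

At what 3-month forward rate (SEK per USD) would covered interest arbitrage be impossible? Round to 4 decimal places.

8.1920

T = 3/12 years.
SEK accumulates by 1 + 0.0595×3/12 = 1.014875.
USD growth factor: 1 + 0.0189×3/12 = 1.004725.
CIP: F = S · (grow SEK)/(grow USD) = 8.1101 × 1.014875/1.004725 = 8.192030 SEK per USD.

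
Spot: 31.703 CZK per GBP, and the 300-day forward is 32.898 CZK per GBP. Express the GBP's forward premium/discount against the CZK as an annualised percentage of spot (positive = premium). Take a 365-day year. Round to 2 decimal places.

T = 300/365 years.
Period premium: (32.898 − 31.703)/31.703 = 0.0376936.
×(1/T) gives 4.59% p.a.

+4.59%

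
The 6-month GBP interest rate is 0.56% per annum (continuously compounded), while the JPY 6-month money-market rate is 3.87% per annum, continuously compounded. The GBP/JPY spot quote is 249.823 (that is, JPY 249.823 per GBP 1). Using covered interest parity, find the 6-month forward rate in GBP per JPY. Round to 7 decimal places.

T = 6/12 years.
JPY growth factor: e^(0.0387×6/12) = 1.0195384.
GBP growth factor: e^(0.0056×6/12) = 1.0028039.
CIP: F = S · (grow JPY)/(grow GBP) = 249.823 × 1.0195384/1.0028039 = 253.9920 JPY per GBP.
Invert for GBP per JPY: 1 / 253.9920 = 0.0039371.

0.0039371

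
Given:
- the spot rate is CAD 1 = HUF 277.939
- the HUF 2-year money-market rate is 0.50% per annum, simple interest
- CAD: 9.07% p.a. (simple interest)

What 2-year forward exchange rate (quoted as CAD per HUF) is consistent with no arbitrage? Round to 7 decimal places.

0.0042085

T = 2 years.
HUF growth factor: 1 + 0.0050×2 = 1.010000.
CAD growth factor: 1 + 0.0907×2 = 1.181400.
So F = 277.939 × 1.010000 / 1.181400 = 237.6150 (HUF/CAD).
Quoted the other way: 1/237.6150 = 0.0042085 CAD per HUF.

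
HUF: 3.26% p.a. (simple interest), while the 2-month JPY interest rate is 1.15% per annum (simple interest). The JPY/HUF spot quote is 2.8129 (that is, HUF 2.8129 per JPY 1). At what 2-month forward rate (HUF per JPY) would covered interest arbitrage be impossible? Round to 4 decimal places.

T = 2/12 years.
HUF accumulates by 1 + 0.0326×2/12 = 1.0054333.
JPY growth factor: 1 + 0.0115×2/12 = 1.0019167.
Forward (HUF per JPY) = 2.8129 × 1.0054333 / 1.0019167 = 2.822773.

2.8228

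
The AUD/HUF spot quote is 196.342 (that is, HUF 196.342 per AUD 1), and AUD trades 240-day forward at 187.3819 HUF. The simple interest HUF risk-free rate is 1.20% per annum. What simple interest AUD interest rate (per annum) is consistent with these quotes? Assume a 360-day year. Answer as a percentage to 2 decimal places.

8.43%

T = 240/360 years.
By CIP, F/S equals the HUF-to-AUD growth ratio: 187.3819/196.342 = 0.9543648.
HUF growth factor: 1 + 0.0120×240/360 = 1.008000.
Hence g_AUD = 1.0561999.
r = (1.0561999 − 1)/(240/360) = 0.084300 → 8.43%.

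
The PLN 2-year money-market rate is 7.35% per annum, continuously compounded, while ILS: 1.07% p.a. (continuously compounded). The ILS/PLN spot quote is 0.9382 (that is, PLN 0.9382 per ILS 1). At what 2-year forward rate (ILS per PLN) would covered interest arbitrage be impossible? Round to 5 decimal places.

0.94006

T = 2 years.
Growth of 1 PLN over T: e^(0.0735×2) = 1.158354.
Growth of 1 ILS over T: e^(0.0107×2) = 1.0216306.
So F = 0.9382 × 1.158354 / 1.0216306 = 1.063758 (PLN/ILS).
Quoted the other way: 1/1.063758 = 0.94006 ILS per PLN.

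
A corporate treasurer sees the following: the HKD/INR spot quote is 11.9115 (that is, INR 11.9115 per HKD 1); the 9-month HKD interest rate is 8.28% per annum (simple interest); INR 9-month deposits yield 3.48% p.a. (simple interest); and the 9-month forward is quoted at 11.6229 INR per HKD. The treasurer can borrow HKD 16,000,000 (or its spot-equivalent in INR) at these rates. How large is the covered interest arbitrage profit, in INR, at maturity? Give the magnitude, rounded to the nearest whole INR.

INR 1,956,671

T = 9/12 years.
Invest the HKD and cover forward: 16,000,000 × 1.062100 × 11.6229 = INR 197,514,913.44.
Convert at spot and invest in INR: 16,000,000 × 11.9115 × 1.026100 = INR 195,558,242.40.
The quoted forward overvalues HKD, so borrow INR, buy HKD at spot, deposit the HKD at 8.28%, and sell the proceeds forward at 11.6229.
The gap between the two covered legs is INR 1,956,671.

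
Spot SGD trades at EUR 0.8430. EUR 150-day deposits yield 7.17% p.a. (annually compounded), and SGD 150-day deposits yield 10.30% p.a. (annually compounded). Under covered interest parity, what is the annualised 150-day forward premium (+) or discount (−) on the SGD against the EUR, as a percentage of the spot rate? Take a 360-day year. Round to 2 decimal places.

-2.86%

T = 150/360 years.
CIP forward (EUR per SGD) = 0.843 × 1.0292728/1.0416931 = 0.8329488.
(F − S)/S ÷ T = (0.8329488 − 0.843)/0.843/(150/360) = -0.028616 → -2.86%.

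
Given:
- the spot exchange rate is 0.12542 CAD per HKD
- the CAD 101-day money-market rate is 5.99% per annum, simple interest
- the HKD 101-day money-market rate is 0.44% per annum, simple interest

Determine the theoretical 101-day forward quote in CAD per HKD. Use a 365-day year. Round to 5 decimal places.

0.12734

T = 101/365 years.
CAD accumulates by 1 + 0.0599×101/365 = 1.0165751.
Growth of 1 HKD over T: 1 + 0.0044×101/365 = 1.0012175.
So F = 0.12542 × 1.0165751 / 1.0012175 = 0.1273438 (CAD/HKD).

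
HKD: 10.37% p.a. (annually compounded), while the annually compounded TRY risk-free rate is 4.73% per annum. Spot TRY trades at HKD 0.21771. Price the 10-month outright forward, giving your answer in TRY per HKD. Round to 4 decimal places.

4.3968

T = 10/12 years.
HKD growth factor: (1 + 0.1037)^(10/12) = 1.0856984.
TRY growth factor: (1 + 0.0473)^(10/12) = 1.0392641.
CIP: F = S · (grow HKD)/(grow TRY) = 0.21771 × 1.0856984/1.0392641 = 0.2274373 HKD per TRY.
Invert for TRY per HKD: 1 / 0.2274373 = 4.3968.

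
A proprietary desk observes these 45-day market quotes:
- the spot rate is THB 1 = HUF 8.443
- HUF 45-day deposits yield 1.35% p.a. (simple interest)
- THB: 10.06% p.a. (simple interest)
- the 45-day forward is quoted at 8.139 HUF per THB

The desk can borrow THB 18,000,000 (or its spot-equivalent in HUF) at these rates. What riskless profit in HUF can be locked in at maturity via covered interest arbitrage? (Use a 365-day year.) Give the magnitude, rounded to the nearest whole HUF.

T = 45/365 years.
Route A — deposit THB, sell forward: 18,000,000 × 1.01240273973 × 8.139 = HUF 148,319,026.18.
Route B — convert at spot, deposit HUF: 18,000,000 × 8.443 × 1.00166438356 = HUF 152,226,943.03.
The quoted forward undervalues THB, so borrow THB, convert to HUF at spot, deposit the HUF at 1.35%, and buy THB forward at 8.139 to cover the loan.
The gap between the two covered legs is HUF 3,907,917.

HUF 3,907,917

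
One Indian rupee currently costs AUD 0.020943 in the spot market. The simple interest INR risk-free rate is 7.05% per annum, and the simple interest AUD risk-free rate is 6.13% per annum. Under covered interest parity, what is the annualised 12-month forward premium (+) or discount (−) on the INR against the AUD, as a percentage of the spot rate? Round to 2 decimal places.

-0.86%

T = 1 year.
CIP forward (AUD per INR) = 0.020943 × 1.061300/1.070500 = 0.020763013.
Annualised premium = (F − S)/S × (1/T) = (0.020763013 − 0.020943)/0.020943 ÷ 1 = -0.86%.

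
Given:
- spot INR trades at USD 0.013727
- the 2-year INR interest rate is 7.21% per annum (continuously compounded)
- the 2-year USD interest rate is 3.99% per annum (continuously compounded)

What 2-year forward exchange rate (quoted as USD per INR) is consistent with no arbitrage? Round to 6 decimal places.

T = 2 years.
Growth of 1 USD over T: e^(0.0399×2) = 1.0830704.
Growth of 1 INR over T: e^(0.0721×2) = 1.1551151.
CIP: F = S · (grow USD)/(grow INR) = 0.013727 × 1.0830704/1.1551151 = 0.01287084 USD per INR.

0.012871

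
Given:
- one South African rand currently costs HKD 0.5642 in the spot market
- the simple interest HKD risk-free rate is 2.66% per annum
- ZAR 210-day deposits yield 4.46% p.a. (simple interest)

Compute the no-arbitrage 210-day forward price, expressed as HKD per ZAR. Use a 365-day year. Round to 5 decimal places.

0.55850

T = 210/365 years.
HKD growth factor: 1 + 0.0266×210/365 = 1.0153041.
Growth of 1 ZAR over T: 1 + 0.0446×210/365 = 1.0256603.
So F = 0.5642 × 1.0153041 / 1.0256603 = 0.5585032 (HKD/ZAR).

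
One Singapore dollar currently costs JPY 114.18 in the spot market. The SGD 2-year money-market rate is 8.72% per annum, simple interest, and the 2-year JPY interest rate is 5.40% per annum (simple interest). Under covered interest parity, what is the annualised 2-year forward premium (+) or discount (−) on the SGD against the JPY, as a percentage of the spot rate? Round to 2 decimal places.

-2.83%

T = 2 years.
CIP forward (JPY per SGD) = 114.18 × 1.108000/1.174400 = 107.72432.
(F − S)/S ÷ T = (107.72432 − 114.18)/114.18/2 = -0.028270 → -2.83%.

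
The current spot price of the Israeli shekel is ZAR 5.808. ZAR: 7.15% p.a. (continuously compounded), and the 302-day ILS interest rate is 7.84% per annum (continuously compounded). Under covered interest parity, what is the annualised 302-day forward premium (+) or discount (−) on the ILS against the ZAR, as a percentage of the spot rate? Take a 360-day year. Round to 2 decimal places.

T = 302/360 years.
No-arbitrage forward: 5.808 × 1.0618159 / 1.0679799 = 5.774478 ZAR/ILS.
Annualised premium = (F − S)/S × (1/T) = (5.774478 − 5.808)/5.808 ÷ (302/360) = -0.69%.

-0.69%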